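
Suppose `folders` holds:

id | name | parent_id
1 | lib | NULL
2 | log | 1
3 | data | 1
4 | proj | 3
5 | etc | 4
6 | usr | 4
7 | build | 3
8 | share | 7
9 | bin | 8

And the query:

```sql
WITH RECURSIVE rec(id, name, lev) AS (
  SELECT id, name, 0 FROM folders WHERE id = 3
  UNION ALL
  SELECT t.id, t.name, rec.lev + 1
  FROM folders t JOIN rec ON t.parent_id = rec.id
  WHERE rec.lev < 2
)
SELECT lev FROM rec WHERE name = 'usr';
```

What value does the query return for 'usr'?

Base: id=3 (data) at lev 0.
Iteration 1: rows with parent_id in {3} -> proj (id 4, lev 1), build (id 7, lev 1).
Iteration 2: rows with parent_id in {4,7} -> etc (id 5, lev 2), usr (id 6, lev 2), share (id 8, lev 2).
Iteration 3: lev < 2 fails for all current rows; recursion stops.

2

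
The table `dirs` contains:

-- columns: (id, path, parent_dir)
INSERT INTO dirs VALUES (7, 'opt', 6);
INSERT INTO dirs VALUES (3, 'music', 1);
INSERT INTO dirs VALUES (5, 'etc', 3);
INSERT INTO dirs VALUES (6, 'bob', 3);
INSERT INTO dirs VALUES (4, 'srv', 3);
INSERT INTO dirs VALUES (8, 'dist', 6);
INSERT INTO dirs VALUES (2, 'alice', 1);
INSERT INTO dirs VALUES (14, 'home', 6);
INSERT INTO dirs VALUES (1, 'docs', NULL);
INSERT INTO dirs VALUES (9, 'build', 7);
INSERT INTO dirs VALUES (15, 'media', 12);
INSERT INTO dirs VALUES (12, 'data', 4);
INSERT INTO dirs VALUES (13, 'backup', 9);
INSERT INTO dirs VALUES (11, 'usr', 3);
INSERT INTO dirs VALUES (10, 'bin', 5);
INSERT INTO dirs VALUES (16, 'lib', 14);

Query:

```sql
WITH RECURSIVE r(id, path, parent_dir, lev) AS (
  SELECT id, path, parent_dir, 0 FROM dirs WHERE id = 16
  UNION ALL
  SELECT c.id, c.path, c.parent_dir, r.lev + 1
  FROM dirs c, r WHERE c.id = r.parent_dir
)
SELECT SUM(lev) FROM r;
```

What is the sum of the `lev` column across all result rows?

10

Base: id=16 (lib), parent_dir=14, lev 0.
Iteration 1: join on id=14 -> home (id 14, parent_dir=6, lev 1).
Iteration 2: join on id=6 -> bob (id 6, parent_dir=3, lev 2).
Iteration 3: join on id=3 -> music (id 3, parent_dir=1, lev 3).
Iteration 4: join on id=1 -> docs (id 1, parent_dir=NULL, lev 4).
Iteration 5: parent_dir is NULL; no match; recursion stops.
SUM(lev) = 0 + 1 + 2 + 3 + 4 = 10.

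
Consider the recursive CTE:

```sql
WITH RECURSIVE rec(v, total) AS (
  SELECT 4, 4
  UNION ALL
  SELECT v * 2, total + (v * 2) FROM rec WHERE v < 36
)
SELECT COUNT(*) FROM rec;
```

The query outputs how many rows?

5

Base: v=4, total=4.
Iteration 1: 4 < 36 holds -> v = 4 * 2 = 8, total = 4 + 8 = 12.
Iteration 2: 8 < 36 holds -> v = 8 * 2 = 16, total = 12 + 16 = 28.
Iteration 3: 16 < 36 holds -> v = 16 * 2 = 32, total = 28 + 32 = 60.
Iteration 4: 32 < 36 holds -> v = 32 * 2 = 64, total = 60 + 64 = 124.
Iteration 5: 64 < 36 fails; recursion stops.
Total rows emitted: 5.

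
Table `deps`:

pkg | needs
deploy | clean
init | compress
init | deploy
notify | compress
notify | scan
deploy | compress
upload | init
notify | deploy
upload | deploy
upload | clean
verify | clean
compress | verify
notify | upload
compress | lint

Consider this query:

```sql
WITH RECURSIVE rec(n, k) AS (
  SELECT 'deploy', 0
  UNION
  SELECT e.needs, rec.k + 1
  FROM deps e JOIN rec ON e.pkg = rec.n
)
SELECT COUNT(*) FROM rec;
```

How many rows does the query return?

6

Base: (deploy, k=0).
Iteration 1: edges from {deploy} -> (clean, k=1), (compress, k=1).
Iteration 2: edges from {clean,compress} -> (lint, k=2), (verify, k=2).
Iteration 3: edges from {lint,verify} -> (clean, k=3).
Iteration 4: no outgoing edges from {clean}; recursion stops.
Total rows emitted: 6.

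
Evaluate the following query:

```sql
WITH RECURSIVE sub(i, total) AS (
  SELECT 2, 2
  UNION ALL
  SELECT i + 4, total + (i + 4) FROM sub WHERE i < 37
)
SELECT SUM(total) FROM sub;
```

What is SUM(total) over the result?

Base: i=2, total=2.
Iteration 1: 2 < 37 holds -> i = 2 + 4 = 6, total = 2 + 6 = 8.
Iteration 2: 6 < 37 holds -> i = 6 + 4 = 10, total = 8 + 10 = 18.
Iteration 3: 10 < 37 holds -> i = 10 + 4 = 14, total = 18 + 14 = 32.
Iteration 4: 14 < 37 holds -> i = 14 + 4 = 18, total = 32 + 18 = 50.
Iteration 5: 18 < 37 holds -> i = 18 + 4 = 22, total = 50 + 22 = 72.
Iteration 6: 22 < 37 holds -> i = 22 + 4 = 26, total = 72 + 26 = 98.
Iteration 7: 26 < 37 holds -> i = 26 + 4 = 30, total = 98 + 30 = 128.
Iteration 8: 30 < 37 holds -> i = 30 + 4 = 34, total = 128 + 34 = 162.
Iteration 9: 34 < 37 holds -> i = 34 + 4 = 38, total = 162 + 38 = 200.
Iteration 10: 38 < 37 fails; recursion stops.
SUM(total) = 2 + 8 + 18 + 32 + 50 + 72 + 98 + 128 + 162 + 200 = 770.

770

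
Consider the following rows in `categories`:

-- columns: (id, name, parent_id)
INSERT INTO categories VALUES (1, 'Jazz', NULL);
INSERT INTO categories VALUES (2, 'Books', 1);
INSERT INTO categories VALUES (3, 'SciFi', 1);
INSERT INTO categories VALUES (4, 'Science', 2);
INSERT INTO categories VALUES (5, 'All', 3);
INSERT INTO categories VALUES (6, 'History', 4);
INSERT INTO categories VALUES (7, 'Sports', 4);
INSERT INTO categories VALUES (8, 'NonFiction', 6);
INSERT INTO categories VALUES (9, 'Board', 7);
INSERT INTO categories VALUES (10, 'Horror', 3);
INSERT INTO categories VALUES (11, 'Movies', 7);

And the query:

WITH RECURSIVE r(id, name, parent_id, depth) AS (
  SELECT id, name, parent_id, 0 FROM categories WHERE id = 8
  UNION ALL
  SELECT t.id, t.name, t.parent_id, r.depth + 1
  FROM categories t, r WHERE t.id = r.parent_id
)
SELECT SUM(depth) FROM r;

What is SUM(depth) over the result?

Base: id=8 (NonFiction), parent_id=6, depth 0.
Iteration 1: join on id=6 -> History (id 6, parent_id=4, depth 1).
Iteration 2: join on id=4 -> Science (id 4, parent_id=2, depth 2).
Iteration 3: join on id=2 -> Books (id 2, parent_id=1, depth 3).
Iteration 4: join on id=1 -> Jazz (id 1, parent_id=NULL, depth 4).
Iteration 5: parent_id is NULL; no match; recursion stops.
SUM(depth) = 0 + 1 + 2 + 3 + 4 = 10.

10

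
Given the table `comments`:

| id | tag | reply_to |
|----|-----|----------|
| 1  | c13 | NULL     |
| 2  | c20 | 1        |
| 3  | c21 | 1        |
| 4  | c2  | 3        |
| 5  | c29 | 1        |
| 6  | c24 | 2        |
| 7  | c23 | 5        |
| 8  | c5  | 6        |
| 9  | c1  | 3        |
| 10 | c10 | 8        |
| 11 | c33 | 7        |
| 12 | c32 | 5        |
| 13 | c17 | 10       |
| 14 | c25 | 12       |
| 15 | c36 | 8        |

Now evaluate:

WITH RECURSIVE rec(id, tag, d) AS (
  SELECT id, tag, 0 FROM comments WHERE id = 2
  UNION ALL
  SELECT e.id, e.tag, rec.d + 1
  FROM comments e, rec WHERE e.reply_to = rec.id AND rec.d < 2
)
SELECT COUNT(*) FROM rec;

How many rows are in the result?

3

Base: id=2 (c20) at d 0.
Iteration 1: rows with reply_to in {2} -> c24 (id 6, d 1).
Iteration 2: rows with reply_to in {6} -> c5 (id 8, d 2).
Iteration 3: d < 2 fails for all current rows; recursion stops.
Total rows emitted: 3.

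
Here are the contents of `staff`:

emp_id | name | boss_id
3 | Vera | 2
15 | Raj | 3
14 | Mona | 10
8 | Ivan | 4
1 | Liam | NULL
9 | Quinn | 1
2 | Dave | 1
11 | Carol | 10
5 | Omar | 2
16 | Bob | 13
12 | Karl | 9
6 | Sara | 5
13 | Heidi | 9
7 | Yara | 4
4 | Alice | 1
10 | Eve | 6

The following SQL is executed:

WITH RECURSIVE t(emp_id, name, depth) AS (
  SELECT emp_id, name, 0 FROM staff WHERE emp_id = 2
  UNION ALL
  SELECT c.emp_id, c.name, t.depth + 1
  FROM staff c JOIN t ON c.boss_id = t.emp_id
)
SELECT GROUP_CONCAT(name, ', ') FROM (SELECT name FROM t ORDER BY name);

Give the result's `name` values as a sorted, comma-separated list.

Carol, Dave, Eve, Mona, Omar, Raj, Sara, Vera

Base: emp_id=2 (Dave) at depth 0.
Iteration 1: rows with boss_id in {2} -> Vera (id 3, depth 1), Omar (id 5, depth 1).
Iteration 2: rows with boss_id in {3,5} -> Sara (id 6, depth 2), Raj (id 15, depth 2).
Iteration 3: rows with boss_id in {6,15} -> Eve (id 10, depth 3).
Iteration 4: rows with boss_id in {10} -> Carol (id 11, depth 4), Mona (id 14, depth 4).
Iteration 5: no rows with boss_id in {11,14}; recursion stops.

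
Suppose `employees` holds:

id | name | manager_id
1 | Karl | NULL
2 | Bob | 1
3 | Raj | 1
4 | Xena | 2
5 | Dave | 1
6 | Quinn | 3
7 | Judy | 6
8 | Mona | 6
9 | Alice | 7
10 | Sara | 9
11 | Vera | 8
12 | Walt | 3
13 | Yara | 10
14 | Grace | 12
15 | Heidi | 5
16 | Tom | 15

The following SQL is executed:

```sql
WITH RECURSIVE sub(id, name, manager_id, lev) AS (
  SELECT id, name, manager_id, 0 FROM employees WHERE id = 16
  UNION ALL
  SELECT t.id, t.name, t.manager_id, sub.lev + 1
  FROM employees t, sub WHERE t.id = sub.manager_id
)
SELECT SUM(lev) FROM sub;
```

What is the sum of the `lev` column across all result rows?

Base: id=16 (Tom), manager_id=15, lev 0.
Iteration 1: join on id=15 -> Heidi (id 15, manager_id=5, lev 1).
Iteration 2: join on id=5 -> Dave (id 5, manager_id=1, lev 2).
Iteration 3: join on id=1 -> Karl (id 1, manager_id=NULL, lev 3).
Iteration 4: manager_id is NULL; no match; recursion stops.
SUM(lev) = 0 + 1 + 2 + 3 = 6.

6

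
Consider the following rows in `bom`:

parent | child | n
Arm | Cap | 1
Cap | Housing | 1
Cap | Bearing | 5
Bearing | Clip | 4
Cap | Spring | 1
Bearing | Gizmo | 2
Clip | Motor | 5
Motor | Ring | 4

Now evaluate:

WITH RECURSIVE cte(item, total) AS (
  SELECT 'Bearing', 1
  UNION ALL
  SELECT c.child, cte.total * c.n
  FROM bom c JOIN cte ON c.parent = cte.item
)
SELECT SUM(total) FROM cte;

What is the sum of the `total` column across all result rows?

107

Base: (Bearing, total=1).
Iteration 1: components of {Bearing} -> Clip = 1*4 = 4, Gizmo = 1*2 = 2.
Iteration 2: components of {Clip,Gizmo} -> Motor = 4*5 = 20.
Iteration 3: components of {Motor} -> Ring = 20*4 = 80.
Iteration 4: no further components; recursion stops.
SUM(total) = 1 + 4 + 2 + 20 + 80 = 107.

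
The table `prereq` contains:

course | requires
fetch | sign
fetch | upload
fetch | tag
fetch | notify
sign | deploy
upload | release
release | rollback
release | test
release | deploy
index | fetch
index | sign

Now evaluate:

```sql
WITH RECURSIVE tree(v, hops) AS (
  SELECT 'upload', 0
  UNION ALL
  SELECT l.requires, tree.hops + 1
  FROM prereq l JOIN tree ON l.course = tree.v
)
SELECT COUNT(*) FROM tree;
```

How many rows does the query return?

Base: (upload, hops=0).
Iteration 1: edges from {upload} -> (release, hops=1).
Iteration 2: edges from {release} -> (deploy, hops=2), (rollback, hops=2), (test, hops=2).
Iteration 3: no outgoing edges from {deploy,rollback,test}; recursion stops.
Total rows emitted: 5.

5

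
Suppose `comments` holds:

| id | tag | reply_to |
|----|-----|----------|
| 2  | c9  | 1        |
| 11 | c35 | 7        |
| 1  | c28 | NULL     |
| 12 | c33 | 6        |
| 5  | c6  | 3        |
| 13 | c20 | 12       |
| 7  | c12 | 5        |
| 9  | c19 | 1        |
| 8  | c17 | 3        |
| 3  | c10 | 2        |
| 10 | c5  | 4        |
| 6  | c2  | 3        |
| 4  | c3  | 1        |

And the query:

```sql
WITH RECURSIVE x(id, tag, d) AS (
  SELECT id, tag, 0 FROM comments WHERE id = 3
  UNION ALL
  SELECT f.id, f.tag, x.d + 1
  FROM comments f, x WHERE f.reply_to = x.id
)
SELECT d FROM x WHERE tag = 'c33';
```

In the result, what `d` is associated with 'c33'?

2

Base: id=3 (c10) at d 0.
Iteration 1: rows with reply_to in {3} -> c6 (id 5, d 1), c2 (id 6, d 1), c17 (id 8, d 1).
Iteration 2: rows with reply_to in {5,6,8} -> c12 (id 7, d 2), c33 (id 12, d 2).
Iteration 3: rows with reply_to in {7,12} -> c35 (id 11, d 3), c20 (id 13, d 3).
Iteration 4: no rows with reply_to in {11,13}; recursion stops.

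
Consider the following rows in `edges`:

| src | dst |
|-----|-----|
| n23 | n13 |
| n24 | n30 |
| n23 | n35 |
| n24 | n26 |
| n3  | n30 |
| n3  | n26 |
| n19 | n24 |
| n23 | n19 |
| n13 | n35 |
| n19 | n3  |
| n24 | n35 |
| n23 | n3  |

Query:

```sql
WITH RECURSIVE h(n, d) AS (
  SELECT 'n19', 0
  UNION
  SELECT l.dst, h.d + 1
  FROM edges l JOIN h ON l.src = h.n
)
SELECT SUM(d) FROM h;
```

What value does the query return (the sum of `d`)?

8

Base: (n19, d=0).
Iteration 1: edges from {n19} -> (n24, d=1), (n3, d=1).
Iteration 2: edges from {n24,n3} -> (n26, d=2), (n30, d=2), (n35, d=2). [UNION drops 2 duplicate row(s)]
Iteration 3: no outgoing edges from {n26,n30,n35}; recursion stops.
SUM(d) = 0 + 1 + 1 + 2 + 2 + 2 = 8.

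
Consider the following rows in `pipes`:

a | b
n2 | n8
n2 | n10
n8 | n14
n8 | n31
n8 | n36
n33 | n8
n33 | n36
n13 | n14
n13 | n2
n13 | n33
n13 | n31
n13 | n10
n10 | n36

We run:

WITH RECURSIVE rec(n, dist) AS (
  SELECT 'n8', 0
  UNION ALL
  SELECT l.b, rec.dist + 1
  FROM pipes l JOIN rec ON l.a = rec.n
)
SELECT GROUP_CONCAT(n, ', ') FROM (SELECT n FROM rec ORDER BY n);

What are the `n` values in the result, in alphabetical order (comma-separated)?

n14, n31, n36, n8

Base: (n8, dist=0).
Iteration 1: edges from {n8} -> (n14, dist=1), (n31, dist=1), (n36, dist=1).
Iteration 2: no outgoing edges from {n14,n31,n36}; recursion stops.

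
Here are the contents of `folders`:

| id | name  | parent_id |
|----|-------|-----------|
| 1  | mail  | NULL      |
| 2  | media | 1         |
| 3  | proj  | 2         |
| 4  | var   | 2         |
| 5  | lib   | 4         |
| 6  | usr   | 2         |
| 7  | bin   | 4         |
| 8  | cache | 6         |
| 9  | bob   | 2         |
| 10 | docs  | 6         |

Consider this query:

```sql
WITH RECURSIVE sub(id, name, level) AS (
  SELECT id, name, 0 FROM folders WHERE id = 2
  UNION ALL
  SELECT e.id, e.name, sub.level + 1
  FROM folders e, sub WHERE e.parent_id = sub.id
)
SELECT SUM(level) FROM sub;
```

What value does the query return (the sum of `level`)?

Base: id=2 (media) at level 0.
Iteration 1: rows with parent_id in {2} -> proj (id 3, level 1), var (id 4, level 1), usr (id 6, level 1), bob (id 9, level 1).
Iteration 2: rows with parent_id in {3,4,6,9} -> lib (id 5, level 2), bin (id 7, level 2), cache (id 8, level 2), docs (id 10, level 2).
Iteration 3: no rows with parent_id in {5,7,8,10}; recursion stops.
SUM(level) = 0 + 1 + 1 + 1 + 1 + 2 + 2 + 2 + 2 = 12.

12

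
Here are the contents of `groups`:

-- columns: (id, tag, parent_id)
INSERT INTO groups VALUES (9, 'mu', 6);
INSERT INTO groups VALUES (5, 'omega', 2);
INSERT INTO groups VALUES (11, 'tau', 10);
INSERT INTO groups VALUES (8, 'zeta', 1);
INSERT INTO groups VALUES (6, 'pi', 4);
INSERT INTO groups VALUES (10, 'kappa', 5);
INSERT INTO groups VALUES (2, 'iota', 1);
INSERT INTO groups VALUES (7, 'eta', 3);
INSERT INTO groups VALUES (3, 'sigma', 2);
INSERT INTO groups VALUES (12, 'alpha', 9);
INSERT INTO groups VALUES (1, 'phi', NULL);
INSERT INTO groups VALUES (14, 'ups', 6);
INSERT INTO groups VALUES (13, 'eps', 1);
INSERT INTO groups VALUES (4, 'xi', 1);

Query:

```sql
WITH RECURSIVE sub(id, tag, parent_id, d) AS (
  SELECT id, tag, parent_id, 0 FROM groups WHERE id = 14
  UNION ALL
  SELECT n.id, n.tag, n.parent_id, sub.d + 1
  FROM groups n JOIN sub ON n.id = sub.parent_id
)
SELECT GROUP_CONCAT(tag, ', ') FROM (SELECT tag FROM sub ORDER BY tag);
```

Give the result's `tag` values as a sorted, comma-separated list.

phi, pi, ups, xi

Base: id=14 (ups), parent_id=6, d 0.
Iteration 1: join on id=6 -> pi (id 6, parent_id=4, d 1).
Iteration 2: join on id=4 -> xi (id 4, parent_id=1, d 2).
Iteration 3: join on id=1 -> phi (id 1, parent_id=NULL, d 3).
Iteration 4: parent_id is NULL; no match; recursion stops.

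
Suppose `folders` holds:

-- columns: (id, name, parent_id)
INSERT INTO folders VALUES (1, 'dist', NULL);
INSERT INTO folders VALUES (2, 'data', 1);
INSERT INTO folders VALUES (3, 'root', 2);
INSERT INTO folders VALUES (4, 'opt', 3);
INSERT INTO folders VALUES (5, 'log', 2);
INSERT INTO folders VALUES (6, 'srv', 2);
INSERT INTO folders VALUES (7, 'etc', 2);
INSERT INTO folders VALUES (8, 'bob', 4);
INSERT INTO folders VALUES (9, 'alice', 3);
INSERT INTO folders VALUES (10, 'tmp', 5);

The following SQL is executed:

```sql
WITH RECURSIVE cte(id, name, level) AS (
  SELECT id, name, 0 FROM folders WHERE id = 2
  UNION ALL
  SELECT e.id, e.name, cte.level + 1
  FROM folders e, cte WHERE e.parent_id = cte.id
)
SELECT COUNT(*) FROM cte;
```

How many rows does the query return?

Base: id=2 (data) at level 0.
Iteration 1: rows with parent_id in {2} -> root (id 3, level 1), log (id 5, level 1), srv (id 6, level 1), etc (id 7, level 1).
Iteration 2: rows with parent_id in {3,5,6,7} -> opt (id 4, level 2), alice (id 9, level 2), tmp (id 10, level 2).
Iteration 3: rows with parent_id in {4,9,10} -> bob (id 8, level 3).
Iteration 4: no rows with parent_id in {8}; recursion stops.
Total rows emitted: 9.

9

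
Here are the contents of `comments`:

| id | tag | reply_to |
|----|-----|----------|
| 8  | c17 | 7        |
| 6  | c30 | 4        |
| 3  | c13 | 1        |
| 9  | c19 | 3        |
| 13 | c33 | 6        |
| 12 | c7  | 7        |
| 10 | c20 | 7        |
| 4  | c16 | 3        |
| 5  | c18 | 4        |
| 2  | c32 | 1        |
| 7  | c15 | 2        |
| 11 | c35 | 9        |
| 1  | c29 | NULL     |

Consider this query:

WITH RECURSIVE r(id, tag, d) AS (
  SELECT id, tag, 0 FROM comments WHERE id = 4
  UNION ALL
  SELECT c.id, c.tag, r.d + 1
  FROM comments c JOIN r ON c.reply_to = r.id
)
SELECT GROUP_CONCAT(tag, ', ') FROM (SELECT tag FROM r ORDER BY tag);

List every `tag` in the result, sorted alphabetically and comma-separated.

c16, c18, c30, c33

Base: id=4 (c16) at d 0.
Iteration 1: rows with reply_to in {4} -> c18 (id 5, d 1), c30 (id 6, d 1).
Iteration 2: rows with reply_to in {5,6} -> c33 (id 13, d 2).
Iteration 3: no rows with reply_to in {13}; recursion stops.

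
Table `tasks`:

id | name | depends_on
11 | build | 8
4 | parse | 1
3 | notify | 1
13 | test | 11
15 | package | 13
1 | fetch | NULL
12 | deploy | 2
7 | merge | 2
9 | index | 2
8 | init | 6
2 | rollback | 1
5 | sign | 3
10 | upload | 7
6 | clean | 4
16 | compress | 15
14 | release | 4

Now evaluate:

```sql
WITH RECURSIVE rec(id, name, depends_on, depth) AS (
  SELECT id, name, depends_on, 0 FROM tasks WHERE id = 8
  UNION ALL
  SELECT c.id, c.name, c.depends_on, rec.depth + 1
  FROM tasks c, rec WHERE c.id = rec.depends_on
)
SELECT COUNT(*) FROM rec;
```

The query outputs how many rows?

Base: id=8 (init), depends_on=6, depth 0.
Iteration 1: join on id=6 -> clean (id 6, depends_on=4, depth 1).
Iteration 2: join on id=4 -> parse (id 4, depends_on=1, depth 2).
Iteration 3: join on id=1 -> fetch (id 1, depends_on=NULL, depth 3).
Iteration 4: depends_on is NULL; no match; recursion stops.
Total rows emitted: 4.

4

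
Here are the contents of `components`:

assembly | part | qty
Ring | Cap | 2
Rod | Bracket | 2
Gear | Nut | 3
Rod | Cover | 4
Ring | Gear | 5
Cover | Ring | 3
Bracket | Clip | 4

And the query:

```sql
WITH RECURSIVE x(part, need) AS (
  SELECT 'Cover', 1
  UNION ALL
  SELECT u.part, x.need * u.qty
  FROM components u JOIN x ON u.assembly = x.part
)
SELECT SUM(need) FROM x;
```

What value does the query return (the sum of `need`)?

Base: (Cover, need=1).
Iteration 1: components of {Cover} -> Ring = 1*3 = 3.
Iteration 2: components of {Ring} -> Cap = 3*2 = 6, Gear = 3*5 = 15.
Iteration 3: components of {Cap,Gear} -> Nut = 15*3 = 45.
Iteration 4: no further components; recursion stops.
SUM(need) = 1 + 3 + 6 + 15 + 45 = 70.

70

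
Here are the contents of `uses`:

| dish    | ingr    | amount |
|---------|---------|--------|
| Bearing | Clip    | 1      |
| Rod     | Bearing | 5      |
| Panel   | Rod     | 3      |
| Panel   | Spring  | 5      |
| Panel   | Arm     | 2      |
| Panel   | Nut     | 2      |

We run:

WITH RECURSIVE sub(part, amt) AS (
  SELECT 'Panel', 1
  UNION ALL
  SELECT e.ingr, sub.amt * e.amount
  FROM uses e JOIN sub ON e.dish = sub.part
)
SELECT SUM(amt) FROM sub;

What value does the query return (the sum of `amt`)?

Base: (Panel, amt=1).
Iteration 1: components of {Panel} -> Arm = 1*2 = 2, Nut = 1*2 = 2, Rod = 1*3 = 3, Spring = 1*5 = 5.
Iteration 2: components of {Arm,Nut,Rod,Spring} -> Bearing = 3*5 = 15.
Iteration 3: components of {Bearing} -> Clip = 15*1 = 15.
Iteration 4: no further components; recursion stops.
SUM(amt) = 1 + 5 + 3 + 2 + 2 + 15 + 15 = 43.

43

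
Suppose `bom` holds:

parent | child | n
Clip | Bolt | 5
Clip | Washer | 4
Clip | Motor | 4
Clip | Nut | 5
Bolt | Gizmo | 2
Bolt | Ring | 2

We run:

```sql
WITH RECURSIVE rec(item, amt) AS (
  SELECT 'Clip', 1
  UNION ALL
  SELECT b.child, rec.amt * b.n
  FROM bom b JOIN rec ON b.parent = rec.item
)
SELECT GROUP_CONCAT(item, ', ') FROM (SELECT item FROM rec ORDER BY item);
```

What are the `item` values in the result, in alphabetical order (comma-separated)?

Base: (Clip, amt=1).
Iteration 1: components of {Clip} -> Bolt = 1*5 = 5, Motor = 1*4 = 4, Nut = 1*5 = 5, Washer = 1*4 = 4.
Iteration 2: components of {Bolt,Motor,Nut,Washer} -> Gizmo = 5*2 = 10, Ring = 5*2 = 10.
Iteration 3: no further components; recursion stops.

Bolt, Clip, Gizmo, Motor, Nut, Ring, Washer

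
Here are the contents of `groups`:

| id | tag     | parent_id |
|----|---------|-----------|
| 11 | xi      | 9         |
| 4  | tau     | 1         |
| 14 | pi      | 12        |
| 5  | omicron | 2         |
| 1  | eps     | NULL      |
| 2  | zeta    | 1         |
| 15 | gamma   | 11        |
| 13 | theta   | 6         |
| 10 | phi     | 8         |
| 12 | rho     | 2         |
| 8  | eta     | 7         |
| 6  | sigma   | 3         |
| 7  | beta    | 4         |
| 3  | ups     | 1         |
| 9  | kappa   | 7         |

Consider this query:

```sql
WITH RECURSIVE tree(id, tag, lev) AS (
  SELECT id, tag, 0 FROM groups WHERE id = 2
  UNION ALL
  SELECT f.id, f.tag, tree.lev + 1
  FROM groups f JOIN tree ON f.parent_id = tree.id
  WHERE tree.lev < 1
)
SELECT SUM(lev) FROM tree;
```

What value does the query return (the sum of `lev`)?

2

Base: id=2 (zeta) at lev 0.
Iteration 1: rows with parent_id in {2} -> omicron (id 5, lev 1), rho (id 12, lev 1).
Iteration 2: lev < 1 fails for all current rows; recursion stops.
SUM(lev) = 0 + 1 + 1 = 2.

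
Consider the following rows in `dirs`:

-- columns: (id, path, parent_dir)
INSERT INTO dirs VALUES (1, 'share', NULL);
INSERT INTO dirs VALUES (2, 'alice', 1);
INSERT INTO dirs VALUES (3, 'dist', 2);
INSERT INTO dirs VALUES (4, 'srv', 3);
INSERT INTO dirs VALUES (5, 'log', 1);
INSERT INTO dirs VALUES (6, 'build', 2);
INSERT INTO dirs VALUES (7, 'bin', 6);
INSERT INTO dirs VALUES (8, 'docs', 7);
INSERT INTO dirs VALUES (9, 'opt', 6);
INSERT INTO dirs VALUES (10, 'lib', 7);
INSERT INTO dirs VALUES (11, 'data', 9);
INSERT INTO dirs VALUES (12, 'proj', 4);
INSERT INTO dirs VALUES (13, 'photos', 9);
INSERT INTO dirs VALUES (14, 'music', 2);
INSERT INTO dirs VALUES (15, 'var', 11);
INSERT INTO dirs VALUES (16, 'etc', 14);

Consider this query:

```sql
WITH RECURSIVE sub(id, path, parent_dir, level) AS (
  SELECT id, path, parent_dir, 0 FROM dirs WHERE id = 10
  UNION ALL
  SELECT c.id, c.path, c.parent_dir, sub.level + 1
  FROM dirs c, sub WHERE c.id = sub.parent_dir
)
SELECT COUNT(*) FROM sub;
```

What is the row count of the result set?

Base: id=10 (lib), parent_dir=7, level 0.
Iteration 1: join on id=7 -> bin (id 7, parent_dir=6, level 1).
Iteration 2: join on id=6 -> build (id 6, parent_dir=2, level 2).
Iteration 3: join on id=2 -> alice (id 2, parent_dir=1, level 3).
Iteration 4: join on id=1 -> share (id 1, parent_dir=NULL, level 4).
Iteration 5: parent_dir is NULL; no match; recursion stops.
Total rows emitted: 5.

5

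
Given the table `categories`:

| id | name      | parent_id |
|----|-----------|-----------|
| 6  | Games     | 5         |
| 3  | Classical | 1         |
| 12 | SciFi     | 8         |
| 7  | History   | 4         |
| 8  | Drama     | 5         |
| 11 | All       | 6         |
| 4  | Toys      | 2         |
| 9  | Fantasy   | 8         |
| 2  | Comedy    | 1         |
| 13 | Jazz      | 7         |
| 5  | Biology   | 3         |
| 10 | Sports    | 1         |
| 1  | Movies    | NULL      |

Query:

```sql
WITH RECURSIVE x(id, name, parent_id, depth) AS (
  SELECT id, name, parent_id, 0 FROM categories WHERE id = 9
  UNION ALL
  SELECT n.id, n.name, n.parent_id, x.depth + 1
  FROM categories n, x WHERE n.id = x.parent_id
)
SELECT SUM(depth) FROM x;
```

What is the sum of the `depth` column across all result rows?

Base: id=9 (Fantasy), parent_id=8, depth 0.
Iteration 1: join on id=8 -> Drama (id 8, parent_id=5, depth 1).
Iteration 2: join on id=5 -> Biology (id 5, parent_id=3, depth 2).
Iteration 3: join on id=3 -> Classical (id 3, parent_id=1, depth 3).
Iteration 4: join on id=1 -> Movies (id 1, parent_id=NULL, depth 4).
Iteration 5: parent_id is NULL; no match; recursion stops.
SUM(depth) = 0 + 1 + 2 + 3 + 4 = 10.

10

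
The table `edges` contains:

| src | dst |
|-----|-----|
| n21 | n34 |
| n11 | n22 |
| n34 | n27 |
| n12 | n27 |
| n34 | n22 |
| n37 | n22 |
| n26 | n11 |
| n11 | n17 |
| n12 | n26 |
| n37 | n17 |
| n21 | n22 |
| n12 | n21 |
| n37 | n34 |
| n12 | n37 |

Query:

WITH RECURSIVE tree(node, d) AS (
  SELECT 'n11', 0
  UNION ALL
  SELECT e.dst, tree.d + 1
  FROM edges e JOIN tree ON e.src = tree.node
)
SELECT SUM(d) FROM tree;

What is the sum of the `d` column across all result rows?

2

Base: (n11, d=0).
Iteration 1: edges from {n11} -> (n17, d=1), (n22, d=1).
Iteration 2: no outgoing edges from {n17,n22}; recursion stops.
SUM(d) = 0 + 1 + 1 = 2.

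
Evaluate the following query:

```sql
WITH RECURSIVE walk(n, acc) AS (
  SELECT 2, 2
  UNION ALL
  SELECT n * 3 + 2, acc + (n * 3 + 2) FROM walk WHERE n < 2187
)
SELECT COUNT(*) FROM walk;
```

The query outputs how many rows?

8

Base: n=2, acc=2.
Iteration 1: 2 < 2187 holds -> n = 2 * 3 + 2 = 8, acc = 2 + 8 = 10.
Iteration 2: 8 < 2187 holds -> n = 8 * 3 + 2 = 26, acc = 10 + 26 = 36.
Iteration 3: 26 < 2187 holds -> n = 26 * 3 + 2 = 80, acc = 36 + 80 = 116.
Iteration 4: 80 < 2187 holds -> n = 80 * 3 + 2 = 242, acc = 116 + 242 = 358.
Iteration 5: 242 < 2187 holds -> n = 242 * 3 + 2 = 728, acc = 358 + 728 = 1086.
Iteration 6: 728 < 2187 holds -> n = 728 * 3 + 2 = 2186, acc = 1086 + 2186 = 3272.
Iteration 7: 2186 < 2187 holds -> n = 2186 * 3 + 2 = 6560, acc = 3272 + 6560 = 9832.
Iteration 8: 6560 < 2187 fails; recursion stops.
Total rows emitted: 8.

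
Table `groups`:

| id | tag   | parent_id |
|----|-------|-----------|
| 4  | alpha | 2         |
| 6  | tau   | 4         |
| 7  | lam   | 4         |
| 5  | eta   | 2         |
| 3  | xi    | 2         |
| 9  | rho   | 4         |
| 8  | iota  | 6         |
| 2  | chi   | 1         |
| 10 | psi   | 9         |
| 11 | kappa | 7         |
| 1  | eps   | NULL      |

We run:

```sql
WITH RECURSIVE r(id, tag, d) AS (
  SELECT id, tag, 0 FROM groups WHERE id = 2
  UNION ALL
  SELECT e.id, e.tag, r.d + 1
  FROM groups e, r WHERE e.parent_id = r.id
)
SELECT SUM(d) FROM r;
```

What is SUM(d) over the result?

18

Base: id=2 (chi) at d 0.
Iteration 1: rows with parent_id in {2} -> xi (id 3, d 1), alpha (id 4, d 1), eta (id 5, d 1).
Iteration 2: rows with parent_id in {3,4,5} -> tau (id 6, d 2), lam (id 7, d 2), rho (id 9, d 2).
Iteration 3: rows with parent_id in {6,7,9} -> iota (id 8, d 3), psi (id 10, d 3), kappa (id 11, d 3).
Iteration 4: no rows with parent_id in {8,10,11}; recursion stops.
SUM(d) = 0 + 1 + 1 + 1 + 2 + 2 + 2 + 3 + 3 + 3 = 18.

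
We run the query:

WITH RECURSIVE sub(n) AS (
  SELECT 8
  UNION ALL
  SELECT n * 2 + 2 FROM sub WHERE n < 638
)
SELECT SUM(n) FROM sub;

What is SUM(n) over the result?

Base: n=8.
Iteration 1: 8 < 638 holds -> n = 8 * 2 + 2 = 18.
Iteration 2: 18 < 638 holds -> n = 18 * 2 + 2 = 38.
Iteration 3: 38 < 638 holds -> n = 38 * 2 + 2 = 78.
Iteration 4: 78 < 638 holds -> n = 78 * 2 + 2 = 158.
Iteration 5: 158 < 638 holds -> n = 158 * 2 + 2 = 318.
Iteration 6: 318 < 638 holds -> n = 318 * 2 + 2 = 638.
Iteration 7: 638 < 638 fails; recursion stops.
SUM(n) = 8 + 18 + 38 + 78 + 158 + 318 + 638 = 1256.

1256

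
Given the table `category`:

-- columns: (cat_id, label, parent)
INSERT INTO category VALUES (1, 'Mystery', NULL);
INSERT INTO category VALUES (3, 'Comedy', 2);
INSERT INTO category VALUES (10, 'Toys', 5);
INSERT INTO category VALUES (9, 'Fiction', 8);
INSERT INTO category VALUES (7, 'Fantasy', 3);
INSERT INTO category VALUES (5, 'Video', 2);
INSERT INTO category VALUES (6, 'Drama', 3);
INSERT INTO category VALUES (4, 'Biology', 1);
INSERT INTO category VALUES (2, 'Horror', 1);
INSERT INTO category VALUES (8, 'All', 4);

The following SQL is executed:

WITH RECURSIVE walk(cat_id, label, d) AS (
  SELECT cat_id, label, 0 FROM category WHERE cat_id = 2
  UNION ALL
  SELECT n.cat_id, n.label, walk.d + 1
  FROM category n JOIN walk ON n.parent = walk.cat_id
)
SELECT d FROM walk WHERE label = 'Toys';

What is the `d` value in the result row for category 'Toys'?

2

Base: cat_id=2 (Horror) at d 0.
Iteration 1: rows with parent in {2} -> Comedy (id 3, d 1), Video (id 5, d 1).
Iteration 2: rows with parent in {3,5} -> Drama (id 6, d 2), Fantasy (id 7, d 2), Toys (id 10, d 2).
Iteration 3: no rows with parent in {6,7,10}; recursion stops.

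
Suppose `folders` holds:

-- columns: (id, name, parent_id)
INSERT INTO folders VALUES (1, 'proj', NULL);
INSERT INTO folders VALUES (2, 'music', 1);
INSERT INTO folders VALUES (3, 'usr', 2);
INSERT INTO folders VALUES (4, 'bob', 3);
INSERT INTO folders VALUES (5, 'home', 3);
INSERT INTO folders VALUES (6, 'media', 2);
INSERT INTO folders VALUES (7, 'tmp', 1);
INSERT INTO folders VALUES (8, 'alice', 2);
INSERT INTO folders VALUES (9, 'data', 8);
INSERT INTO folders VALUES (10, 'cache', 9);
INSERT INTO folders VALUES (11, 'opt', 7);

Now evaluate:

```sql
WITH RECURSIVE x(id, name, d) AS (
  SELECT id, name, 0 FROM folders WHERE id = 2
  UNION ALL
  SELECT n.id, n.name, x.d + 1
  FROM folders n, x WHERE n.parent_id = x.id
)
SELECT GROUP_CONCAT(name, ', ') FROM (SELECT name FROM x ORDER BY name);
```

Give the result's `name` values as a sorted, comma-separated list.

alice, bob, cache, data, home, media, music, usr

Base: id=2 (music) at d 0.
Iteration 1: rows with parent_id in {2} -> usr (id 3, d 1), media (id 6, d 1), alice (id 8, d 1).
Iteration 2: rows with parent_id in {3,6,8} -> bob (id 4, d 2), home (id 5, d 2), data (id 9, d 2).
Iteration 3: rows with parent_id in {4,5,9} -> cache (id 10, d 3).
Iteration 4: no rows with parent_id in {10}; recursion stops.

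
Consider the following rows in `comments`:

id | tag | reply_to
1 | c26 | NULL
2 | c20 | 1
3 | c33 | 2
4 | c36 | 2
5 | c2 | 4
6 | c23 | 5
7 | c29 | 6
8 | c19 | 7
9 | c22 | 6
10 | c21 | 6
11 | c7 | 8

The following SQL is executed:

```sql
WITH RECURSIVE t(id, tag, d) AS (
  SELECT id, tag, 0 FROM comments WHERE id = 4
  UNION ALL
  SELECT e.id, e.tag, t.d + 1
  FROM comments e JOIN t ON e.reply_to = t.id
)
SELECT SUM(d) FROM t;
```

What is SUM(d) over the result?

21

Base: id=4 (c36) at d 0.
Iteration 1: rows with reply_to in {4} -> c2 (id 5, d 1).
Iteration 2: rows with reply_to in {5} -> c23 (id 6, d 2).
Iteration 3: rows with reply_to in {6} -> c29 (id 7, d 3), c22 (id 9, d 3), c21 (id 10, d 3).
Iteration 4: rows with reply_to in {7,9,10} -> c19 (id 8, d 4).
Iteration 5: rows with reply_to in {8} -> c7 (id 11, d 5).
Iteration 6: no rows with reply_to in {11}; recursion stops.
SUM(d) = 0 + 1 + 2 + 3 + 3 + 3 + 4 + 5 = 21.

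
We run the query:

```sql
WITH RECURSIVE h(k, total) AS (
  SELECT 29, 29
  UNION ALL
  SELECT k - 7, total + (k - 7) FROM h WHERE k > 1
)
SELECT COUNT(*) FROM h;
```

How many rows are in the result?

Base: k=29, total=29.
Iteration 1: 29 > 1 holds -> k = 29 - 7 = 22, total = 29 + 22 = 51.
Iteration 2: 22 > 1 holds -> k = 22 - 7 = 15, total = 51 + 15 = 66.
Iteration 3: 15 > 1 holds -> k = 15 - 7 = 8, total = 66 + 8 = 74.
Iteration 4: 8 > 1 holds -> k = 8 - 7 = 1, total = 74 + 1 = 75.
Iteration 5: 1 > 1 fails; recursion stops.
Total rows emitted: 5.

5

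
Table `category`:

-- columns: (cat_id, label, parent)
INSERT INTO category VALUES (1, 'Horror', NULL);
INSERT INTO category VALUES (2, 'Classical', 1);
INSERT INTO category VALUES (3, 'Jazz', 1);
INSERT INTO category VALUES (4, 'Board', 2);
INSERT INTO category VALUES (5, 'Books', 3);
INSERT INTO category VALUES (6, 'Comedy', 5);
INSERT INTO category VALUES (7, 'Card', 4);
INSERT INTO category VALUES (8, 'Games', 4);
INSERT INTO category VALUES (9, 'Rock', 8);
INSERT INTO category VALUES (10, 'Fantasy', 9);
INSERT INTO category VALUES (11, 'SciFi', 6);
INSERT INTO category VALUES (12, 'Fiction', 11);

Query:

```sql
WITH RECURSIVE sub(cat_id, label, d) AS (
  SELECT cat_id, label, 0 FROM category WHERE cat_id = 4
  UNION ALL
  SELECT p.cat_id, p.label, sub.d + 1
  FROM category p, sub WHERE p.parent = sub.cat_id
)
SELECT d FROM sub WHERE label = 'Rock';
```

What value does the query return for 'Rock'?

Base: cat_id=4 (Board) at d 0.
Iteration 1: rows with parent in {4} -> Card (id 7, d 1), Games (id 8, d 1).
Iteration 2: rows with parent in {7,8} -> Rock (id 9, d 2).
Iteration 3: rows with parent in {9} -> Fantasy (id 10, d 3).
Iteration 4: no rows with parent in {10}; recursion stops.

2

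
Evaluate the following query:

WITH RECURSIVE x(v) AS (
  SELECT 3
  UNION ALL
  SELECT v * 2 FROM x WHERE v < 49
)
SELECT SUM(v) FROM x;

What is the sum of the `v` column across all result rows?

Base: v=3.
Iteration 1: 3 < 49 holds -> v = 3 * 2 = 6.
Iteration 2: 6 < 49 holds -> v = 6 * 2 = 12.
Iteration 3: 12 < 49 holds -> v = 12 * 2 = 24.
Iteration 4: 24 < 49 holds -> v = 24 * 2 = 48.
Iteration 5: 48 < 49 holds -> v = 48 * 2 = 96.
Iteration 6: 96 < 49 fails; recursion stops.
SUM(v) = 3 + 6 + 12 + 24 + 48 + 96 = 189.

189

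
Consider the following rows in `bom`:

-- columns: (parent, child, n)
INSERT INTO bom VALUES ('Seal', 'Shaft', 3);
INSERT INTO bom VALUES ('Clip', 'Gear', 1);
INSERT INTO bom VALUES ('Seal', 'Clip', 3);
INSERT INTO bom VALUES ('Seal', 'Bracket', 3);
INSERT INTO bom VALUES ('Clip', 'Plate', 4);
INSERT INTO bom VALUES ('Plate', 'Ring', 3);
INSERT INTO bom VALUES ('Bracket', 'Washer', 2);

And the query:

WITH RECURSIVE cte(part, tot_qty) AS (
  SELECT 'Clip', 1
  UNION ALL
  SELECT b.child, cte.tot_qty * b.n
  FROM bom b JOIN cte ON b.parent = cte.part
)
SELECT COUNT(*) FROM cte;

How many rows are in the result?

4

Base: (Clip, tot_qty=1).
Iteration 1: components of {Clip} -> Gear = 1*1 = 1, Plate = 1*4 = 4.
Iteration 2: components of {Gear,Plate} -> Ring = 4*3 = 12.
Iteration 3: no further components; recursion stops.
Total rows emitted: 4.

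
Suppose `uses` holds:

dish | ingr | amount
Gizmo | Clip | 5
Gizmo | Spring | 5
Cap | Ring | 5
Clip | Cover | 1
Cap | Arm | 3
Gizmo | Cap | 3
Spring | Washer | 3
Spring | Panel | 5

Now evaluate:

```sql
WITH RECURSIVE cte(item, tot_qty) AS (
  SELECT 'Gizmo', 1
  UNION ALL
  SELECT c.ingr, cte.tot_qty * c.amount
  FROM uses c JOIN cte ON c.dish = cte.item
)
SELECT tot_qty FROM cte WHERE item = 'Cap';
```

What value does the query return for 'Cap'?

3

Base: (Gizmo, tot_qty=1).
Iteration 1: components of {Gizmo} -> Cap = 1*3 = 3, Clip = 1*5 = 5, Spring = 1*5 = 5.
Iteration 2: components of {Cap,Clip,Spring} -> Arm = 3*3 = 9, Cover = 5*1 = 5, Panel = 5*5 = 25, Ring = 3*5 = 15, Washer = 5*3 = 15.
Iteration 3: no further components; recursion stops.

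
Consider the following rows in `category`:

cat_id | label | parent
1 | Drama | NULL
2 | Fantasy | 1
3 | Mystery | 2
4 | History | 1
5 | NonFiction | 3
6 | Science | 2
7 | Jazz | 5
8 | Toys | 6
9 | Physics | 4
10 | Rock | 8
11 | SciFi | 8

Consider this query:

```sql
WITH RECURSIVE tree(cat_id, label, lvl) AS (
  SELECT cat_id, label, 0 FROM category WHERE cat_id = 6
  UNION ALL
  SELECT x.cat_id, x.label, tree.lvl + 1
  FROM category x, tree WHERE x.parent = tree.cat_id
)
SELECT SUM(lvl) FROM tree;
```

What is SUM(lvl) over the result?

Base: cat_id=6 (Science) at lvl 0.
Iteration 1: rows with parent in {6} -> Toys (id 8, lvl 1).
Iteration 2: rows with parent in {8} -> Rock (id 10, lvl 2), SciFi (id 11, lvl 2).
Iteration 3: no rows with parent in {10,11}; recursion stops.
SUM(lvl) = 0 + 1 + 2 + 2 = 5.

5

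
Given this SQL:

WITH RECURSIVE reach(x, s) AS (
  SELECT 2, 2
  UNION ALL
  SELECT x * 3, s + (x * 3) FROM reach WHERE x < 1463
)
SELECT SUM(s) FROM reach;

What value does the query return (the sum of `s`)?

9832

Base: x=2, s=2.
Iteration 1: 2 < 1463 holds -> x = 2 * 3 = 6, s = 2 + 6 = 8.
Iteration 2: 6 < 1463 holds -> x = 6 * 3 = 18, s = 8 + 18 = 26.
Iteration 3: 18 < 1463 holds -> x = 18 * 3 = 54, s = 26 + 54 = 80.
Iteration 4: 54 < 1463 holds -> x = 54 * 3 = 162, s = 80 + 162 = 242.
Iteration 5: 162 < 1463 holds -> x = 162 * 3 = 486, s = 242 + 486 = 728.
Iteration 6: 486 < 1463 holds -> x = 486 * 3 = 1458, s = 728 + 1458 = 2186.
Iteration 7: 1458 < 1463 holds -> x = 1458 * 3 = 4374, s = 2186 + 4374 = 6560.
Iteration 8: 4374 < 1463 fails; recursion stops.
SUM(s) = 2 + 8 + 26 + 80 + 242 + 728 + 2186 + 6560 = 9832.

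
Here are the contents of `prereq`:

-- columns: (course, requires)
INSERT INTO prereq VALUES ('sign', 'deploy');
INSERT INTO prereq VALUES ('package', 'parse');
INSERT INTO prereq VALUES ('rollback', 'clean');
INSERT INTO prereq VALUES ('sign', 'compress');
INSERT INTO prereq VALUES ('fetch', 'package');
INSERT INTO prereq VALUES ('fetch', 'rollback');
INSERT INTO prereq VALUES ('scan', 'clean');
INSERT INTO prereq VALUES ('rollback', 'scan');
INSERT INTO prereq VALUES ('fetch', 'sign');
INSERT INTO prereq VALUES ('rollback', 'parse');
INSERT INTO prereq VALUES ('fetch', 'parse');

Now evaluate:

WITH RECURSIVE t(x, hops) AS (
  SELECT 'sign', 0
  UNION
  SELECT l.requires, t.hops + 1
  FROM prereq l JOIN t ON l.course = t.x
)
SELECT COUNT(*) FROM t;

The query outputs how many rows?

Base: (sign, hops=0).
Iteration 1: edges from {sign} -> (compress, hops=1), (deploy, hops=1).
Iteration 2: no outgoing edges from {compress,deploy}; recursion stops.
Total rows emitted: 3.

3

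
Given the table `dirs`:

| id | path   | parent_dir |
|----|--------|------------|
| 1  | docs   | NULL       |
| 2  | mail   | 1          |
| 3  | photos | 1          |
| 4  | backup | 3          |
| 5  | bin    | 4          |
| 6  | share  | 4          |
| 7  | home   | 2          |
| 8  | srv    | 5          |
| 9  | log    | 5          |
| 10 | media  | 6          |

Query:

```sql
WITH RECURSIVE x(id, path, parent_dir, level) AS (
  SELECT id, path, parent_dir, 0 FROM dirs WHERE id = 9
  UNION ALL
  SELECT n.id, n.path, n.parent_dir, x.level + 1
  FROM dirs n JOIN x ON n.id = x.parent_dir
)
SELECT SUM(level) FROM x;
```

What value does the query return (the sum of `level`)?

10

Base: id=9 (log), parent_dir=5, level 0.
Iteration 1: join on id=5 -> bin (id 5, parent_dir=4, level 1).
Iteration 2: join on id=4 -> backup (id 4, parent_dir=3, level 2).
Iteration 3: join on id=3 -> photos (id 3, parent_dir=1, level 3).
Iteration 4: join on id=1 -> docs (id 1, parent_dir=NULL, level 4).
Iteration 5: parent_dir is NULL; no match; recursion stops.
SUM(level) = 0 + 1 + 2 + 3 + 4 = 10.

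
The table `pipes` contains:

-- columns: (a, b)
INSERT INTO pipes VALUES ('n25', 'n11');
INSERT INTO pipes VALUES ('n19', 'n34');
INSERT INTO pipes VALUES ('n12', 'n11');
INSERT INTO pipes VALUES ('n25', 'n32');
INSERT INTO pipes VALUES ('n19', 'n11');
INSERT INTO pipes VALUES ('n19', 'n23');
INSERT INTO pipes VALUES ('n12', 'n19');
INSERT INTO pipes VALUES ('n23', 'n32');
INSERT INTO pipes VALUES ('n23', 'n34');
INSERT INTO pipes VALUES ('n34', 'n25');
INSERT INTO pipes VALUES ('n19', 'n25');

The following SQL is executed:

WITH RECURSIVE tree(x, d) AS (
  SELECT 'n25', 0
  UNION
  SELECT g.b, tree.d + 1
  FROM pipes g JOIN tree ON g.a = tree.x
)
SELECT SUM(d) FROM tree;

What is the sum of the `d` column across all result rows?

2

Base: (n25, d=0).
Iteration 1: edges from {n25} -> (n11, d=1), (n32, d=1).
Iteration 2: no outgoing edges from {n11,n32}; recursion stops.
SUM(d) = 0 + 1 + 1 = 2.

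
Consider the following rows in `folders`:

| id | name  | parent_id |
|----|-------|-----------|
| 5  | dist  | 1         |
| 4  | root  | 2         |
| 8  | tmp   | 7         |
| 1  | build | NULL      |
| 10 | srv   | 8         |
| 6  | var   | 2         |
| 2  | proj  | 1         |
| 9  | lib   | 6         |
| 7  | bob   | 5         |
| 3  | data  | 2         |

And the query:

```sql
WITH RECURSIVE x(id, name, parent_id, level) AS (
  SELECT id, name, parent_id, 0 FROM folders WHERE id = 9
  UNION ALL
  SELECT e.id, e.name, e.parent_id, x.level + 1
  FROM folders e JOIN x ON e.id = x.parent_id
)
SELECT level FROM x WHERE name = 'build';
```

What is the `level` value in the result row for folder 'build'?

Base: id=9 (lib), parent_id=6, level 0.
Iteration 1: join on id=6 -> var (id 6, parent_id=2, level 1).
Iteration 2: join on id=2 -> proj (id 2, parent_id=1, level 2).
Iteration 3: join on id=1 -> build (id 1, parent_id=NULL, level 3).
Iteration 4: parent_id is NULL; no match; recursion stops.

3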